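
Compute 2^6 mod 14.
6 = 4 + 2 (binary 110). Repeated squaring mod 14: 2^1 ≡ 2; 2^2 ≡ 2² = 4 ≡ 4; 2^4 ≡ 4² = 16 ≡ 2. Multiply: 2^6 = 2^4 × 2^2 ≡ 2 × 4 (mod 14): 2 × 4 = 8 ≡ 8. So 2^6 ≡ 8 (mod 14).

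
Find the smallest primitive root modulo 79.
3

A primitive root g modulo p has order p-1 = 78
Prime divisors of 78: [2, 3, 13]
g is a primitive root iff g^(78/q) ≢ 1 (mod 79) for each prime divisor q
Testing small values:
  g = 2: 2^39 ≡ 1, 2^26 ≡ 23, 2^6 ≡ 64 (mod 79) → 2^39 ≡ 1, not primitive root
  g = 3: 3^39 ≡ 78, 3^26 ≡ 23, 3^6 ≡ 18 (mod 79) → none is 1, primitive root!
The smallest primitive root is 3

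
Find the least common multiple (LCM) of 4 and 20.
20

First find GCD(4, 20) using the Euclidean algorithm:
4 = 0 × 20 + 4
20 = 5 × 4 + 0
GCD(4, 20) = 4

LCM formula: LCM(a, b) = (a × b) / GCD(a, b)
LCM(4, 20) = (4 × 20) / 4
LCM(4, 20) = 80 / 4
LCM(4, 20) = 20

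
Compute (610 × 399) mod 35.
0

(610 × 399) = 243390
243390 mod 35 = 0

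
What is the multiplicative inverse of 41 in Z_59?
36

Using Extended Euclidean Algorithm:
gcd(41, 59) = 1
Bezout coefficients: 41 × -23 + 59 × 16 = 1
So 41 × -23 ≡ 1 (mod 59)
The inverse is -23 mod 59 = 36
Verification: 41 × 36 = 1476 = 25 × 59 + 1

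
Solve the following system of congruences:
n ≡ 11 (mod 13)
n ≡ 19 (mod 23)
180

Using the Chinese Remainder Theorem:
M = product of moduli = 299
For equation 1: M_1 = 23, 23 ≡ 10 (mod 13), inverse of 23 mod 13 is 4 (check: 10 × 4 = 40 ≡ 1 (mod 13))
For equation 2: M_2 = 13, 13 ≡ 13 (mod 23), inverse of 13 mod 23 is 16 (check: 13 × 16 = 208 ≡ 1 (mod 23))
Combine: n ≡ Σ r_i×M_i×(M_i⁻¹ mod m_i) = 11×23×4 + 19×13×16 = 1012 + 3952 = 4964
4964 mod 299 = 180
n ≡ 180 (mod 299)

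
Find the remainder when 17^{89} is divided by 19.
By Fermat: 17^{18} ≡ 1 (mod 19). 89 = 4×18 + 17. So 17^{89} ≡ 17^{17} ≡ 9 (mod 19)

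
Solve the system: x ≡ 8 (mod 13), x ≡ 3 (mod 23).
M = 13 × 23 = 299. M₁ = 23, y₁ ≡ 4 (mod 13). M₂ = 13, y₂ ≡ 16 (mod 23). x = 8×23×4 + 3×13×16 ≡ 164 (mod 299)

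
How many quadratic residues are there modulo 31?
For prime 31, there are (p-1)/2 = (31-1)/2 = 15 quadratic residues (excluding 0).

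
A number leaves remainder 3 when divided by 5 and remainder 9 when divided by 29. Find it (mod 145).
M = 5 × 29 = 145. M₁ = 29, y₁ ≡ 4 (mod 5). M₂ = 5, y₂ ≡ 6 (mod 29). m = 3×29×4 + 9×5×6 ≡ 38 (mod 145)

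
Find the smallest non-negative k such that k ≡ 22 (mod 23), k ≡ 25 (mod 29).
344

Using the Chinese Remainder Theorem:
M = product of moduli = 667
For equation 1: M_1 = 29, 29 ≡ 6 (mod 23), inverse of 29 mod 23 is 4 (check: 6 × 4 = 24 ≡ 1 (mod 23))
For equation 2: M_2 = 23, 23 ≡ 23 (mod 29), inverse of 23 mod 29 is 24 (check: 23 × 24 = 552 ≡ 1 (mod 29))
Combine: k ≡ Σ r_i×M_i×(M_i⁻¹ mod m_i) = 22×29×4 + 25×23×24 = 2552 + 13800 = 16352
16352 mod 667 = 344
k ≡ 344 (mod 667)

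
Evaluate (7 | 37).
(7/37) = 7^{18} mod 37 = 1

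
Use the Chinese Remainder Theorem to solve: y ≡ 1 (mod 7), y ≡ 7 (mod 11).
M = 7 × 11 = 77. M₁ = 11, y₁ ≡ 2 (mod 7). M₂ = 7, y₂ ≡ 8 (mod 11). y = 1×11×2 + 7×7×8 ≡ 29 (mod 77)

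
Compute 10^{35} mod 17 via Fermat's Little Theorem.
14

By Fermat's Little Theorem, a^(p-1) ≡ 1 (mod p) for prime p and gcd(a, p) = 1
Here p = 17, so 10^16 ≡ 1 (mod 17)
We can reduce the exponent: 35 mod 16 = 3
So 10^35 ≡ 10^3 (mod 17)
Computing: 10^3 mod 17 = 14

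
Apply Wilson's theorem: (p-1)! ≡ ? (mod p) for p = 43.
By Wilson's theorem, (42)! ≡ -1 ≡ 42 (mod 43)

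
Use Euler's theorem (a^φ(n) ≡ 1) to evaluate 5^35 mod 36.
By Euler: 5^{12} ≡ 1 (mod 36) since gcd(5, 36) = 1. 35 = 2×12 + 11. So 5^{35} ≡ 5^{11} ≡ 29 (mod 36)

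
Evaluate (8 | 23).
(8/23) = 8^{11} mod 23 = 1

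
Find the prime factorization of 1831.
1831

Divide by primes starting from smallest:
1831 ÷ 1831 = 1

1831 = 1831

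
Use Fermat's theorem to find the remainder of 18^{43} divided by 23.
9

By Fermat's Little Theorem, a^(p-1) ≡ 1 (mod p) for prime p and gcd(a, p) = 1
Here p = 23, so 18^22 ≡ 1 (mod 23)
We can reduce the exponent: 43 mod 22 = 21
So 18^43 ≡ 18^21 (mod 23)
Computing: 18^21 mod 23 = 9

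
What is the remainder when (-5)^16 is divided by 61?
Using repeated squaring. (-5) ≡ 56 (mod 61). 16 = 16 (binary 10000). Repeated squaring mod 61: 56^1 ≡ 56; 56^2 ≡ 56² = 3136 ≡ 25; 56^4 ≡ 25² = 625 ≡ 15; 56^8 ≡ 15² = 225 ≡ 42; 56^16 ≡ 42² = 1764 ≡ 56. So (-5)^16 ≡ 56 (mod 61).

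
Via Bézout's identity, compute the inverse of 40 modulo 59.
Extended GCD: 40(-28) + 59(19) = 1. So 40^(-1) ≡ 31 ≡ 31 (mod 59). Verify: 40 × 31 = 1240 ≡ 1 (mod 59)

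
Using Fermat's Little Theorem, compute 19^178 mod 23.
By Fermat: 19^{22} ≡ 1 (mod 23). 178 = 8×22 + 2. So 19^{178} ≡ 19^{2} ≡ 16 (mod 23)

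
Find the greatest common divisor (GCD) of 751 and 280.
1

Using the Euclidean algorithm:
751 = 2 × 280 + 191
280 = 1 × 191 + 89
191 = 2 × 89 + 13
89 = 6 × 13 + 11
13 = 1 × 11 + 2
11 = 5 × 2 + 1
2 = 2 × 1 + 0

GCD(751, 280) = 1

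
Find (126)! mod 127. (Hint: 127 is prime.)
By Wilson's theorem, (126)! ≡ -1 ≡ 126 (mod 127)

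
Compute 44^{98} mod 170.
66

Using successive squaring:
Binary expansion of 98: 1100010
Powers of 44 mod 170 (each is the square of the previous):
  44^1 ≡ 44 (mod 170)
  44^2 ≡ 44² = 1936 ≡ 66 (mod 170)
  44^4 ≡ 66² = 4356 ≡ 106 (mod 170)
  44^8 ≡ 106² = 11236 ≡ 16 (mod 170)
  44^16 ≡ 16² = 256 ≡ 86 (mod 170)
  44^32 ≡ 86² = 7396 ≡ 86 (mod 170)
  44^64 ≡ 86² = 7396 ≡ 86 (mod 170)
98 = 64 + 32 + 2, so 44^98 = 44^64 × 44^32 × 44^2 ≡ 86 × 86 × 66 (mod 170)
Multiplying step by step:
  86 × 86 = 7396 ≡ 86 (mod 170)
  86 × 66 = 5676 ≡ 66 (mod 170)
Result: 44^98 ≡ 66 (mod 170)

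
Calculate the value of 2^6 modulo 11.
6 = 4 + 2 (binary 110). Repeated squaring mod 11: 2^1 ≡ 2; 2^2 ≡ 2² = 4 ≡ 4; 2^4 ≡ 4² = 16 ≡ 5. Multiply: 2^6 = 2^4 × 2^2 ≡ 5 × 4 (mod 11): 5 × 4 = 20 ≡ 9. So 2^6 ≡ 9 (mod 11).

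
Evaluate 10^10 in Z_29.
10 = 8 + 2 (binary 1010). Repeated squaring mod 29: 10^1 ≡ 10; 10^2 ≡ 10² = 100 ≡ 13; 10^4 ≡ 13² = 169 ≡ 24; 10^8 ≡ 24² = 576 ≡ 25. Multiply: 10^10 = 10^8 × 10^2 ≡ 25 × 13 (mod 29): 25 × 13 = 325 ≡ 6. So 10^10 ≡ 6 (mod 29).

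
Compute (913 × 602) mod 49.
42

(913 × 602) = 549626
549626 mod 49 = 42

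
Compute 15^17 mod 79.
Using repeated squaring. 17 = 16 + 1 (binary 10001). Repeated squaring mod 79: 15^1 ≡ 15; 15^2 ≡ 15² = 225 ≡ 67; 15^4 ≡ 67² = 4489 ≡ 65; 15^8 ≡ 65² = 4225 ≡ 38; 15^16 ≡ 38² = 1444 ≡ 22. Multiply: 15^17 = 15^16 × 15^1 ≡ 22 × 15 (mod 79): 22 × 15 = 330 ≡ 14. So 15^17 ≡ 14 (mod 79).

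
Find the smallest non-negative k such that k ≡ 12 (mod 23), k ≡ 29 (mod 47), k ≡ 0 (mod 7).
6797

Using the Chinese Remainder Theorem:
M = product of moduli = 7567
For equation 1: M_1 = 329, 329 ≡ 7 (mod 23), inverse of 329 mod 23 is 10 (check: 7 × 10 = 70 ≡ 1 (mod 23))
For equation 2: M_2 = 161, 161 ≡ 20 (mod 47), inverse of 161 mod 47 is 40 (check: 20 × 40 = 800 ≡ 1 (mod 47))
For equation 3: M_3 = 1081, 1081 ≡ 3 (mod 7), inverse of 1081 mod 7 is 5 (check: 3 × 5 = 15 ≡ 1 (mod 7))
Combine: k ≡ Σ r_i×M_i×(M_i⁻¹ mod m_i) = 12×329×10 + 29×161×40 + 0×1081×5 = 39480 + 186760 + 0 = 226240
226240 mod 7567 = 6797
k ≡ 6797 (mod 7567)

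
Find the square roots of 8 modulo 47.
The square roots of 8 mod 47 are 14 and 33. Verify: 14² = 196 ≡ 8 (mod 47)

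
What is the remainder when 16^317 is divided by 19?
Using Fermat: 16^{18} ≡ 1 (mod 19). 317 ≡ 11 (mod 18). So 16^{317} ≡ 16^{11} ≡ 9 (mod 19)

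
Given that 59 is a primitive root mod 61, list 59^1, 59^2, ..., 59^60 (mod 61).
g^1, g^2, ..., g^{60} mod 61: {59, 4, 53, 16, 29, 3, 55, 12, 37, 48, 26, 9, 43, 36, 50, 22, 17, 27, 7, 47, 28, 5, 51, 20, 21, 19, 23, 15, 31, 60, 2, 57, 8, 45, 32, 58, 6, 49, 24, 13, 35, 52, 18, 25, 11, 39, 44, 34, 54, 14, 33, 56, 10, 41, 40, 42, 38, 46, 30, 1}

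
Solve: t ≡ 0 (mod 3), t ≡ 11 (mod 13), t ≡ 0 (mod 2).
M = 3 × 13 × 2 = 78. M₁ = 26, y₁ ≡ 2 (mod 3). M₂ = 6, y₂ ≡ 11 (mod 13). M₃ = 39, y₃ ≡ 1 (mod 2). t = 0×26×2 + 11×6×11 + 0×39×1 ≡ 24 (mod 78)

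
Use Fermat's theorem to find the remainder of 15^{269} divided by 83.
18

By Fermat's Little Theorem, a^(p-1) ≡ 1 (mod p) for prime p and gcd(a, p) = 1
Here p = 83, so 15^82 ≡ 1 (mod 83)
We can reduce the exponent: 269 mod 82 = 23
So 15^269 ≡ 15^23 (mod 83)
Computing: 15^23 mod 83 = 18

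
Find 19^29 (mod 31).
Using repeated squaring. 29 = 16 + 8 + 4 + 1 (binary 11101). Repeated squaring mod 31: 19^1 ≡ 19; 19^2 ≡ 19² = 361 ≡ 20; 19^4 ≡ 20² = 400 ≡ 28; 19^8 ≡ 28² = 784 ≡ 9; 19^16 ≡ 9² = 81 ≡ 19. Multiply: 19^29 = 19^16 × 19^8 × 19^4 × 19^1 ≡ 19 × 9 × 28 × 19 (mod 31): 19 × 9 = 171 ≡ 16; 16 × 28 = 448 ≡ 14; 14 × 19 = 266 ≡ 18. So 19^29 ≡ 18 (mod 31).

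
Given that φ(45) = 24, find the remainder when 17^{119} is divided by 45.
By Euler: 17^{24} ≡ 1 (mod 45) since gcd(17, 45) = 1. 119 = 4×24 + 23. So 17^{119} ≡ 17^{23} ≡ 8 (mod 45)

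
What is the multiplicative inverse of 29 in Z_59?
57

Using Extended Euclidean Algorithm:
gcd(29, 59) = 1
Bezout coefficients: 29 × -2 + 59 × 1 = 1
So 29 × -2 ≡ 1 (mod 59)
The inverse is -2 mod 59 = 57
Verification: 29 × 57 = 1653 = 28 × 59 + 1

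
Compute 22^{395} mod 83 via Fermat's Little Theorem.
35

By Fermat's Little Theorem, a^(p-1) ≡ 1 (mod p) for prime p and gcd(a, p) = 1
Here p = 83, so 22^82 ≡ 1 (mod 83)
We can reduce the exponent: 395 mod 82 = 67
So 22^395 ≡ 22^67 (mod 83)
Computing: 22^67 mod 83 = 35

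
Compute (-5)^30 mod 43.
Using repeated squaring. (-5) ≡ 38 (mod 43). 30 = 16 + 8 + 4 + 2 (binary 11110). Repeated squaring mod 43: 38^1 ≡ 38; 38^2 ≡ 38² = 1444 ≡ 25; 38^4 ≡ 25² = 625 ≡ 23; 38^8 ≡ 23² = 529 ≡ 13; 38^16 ≡ 13² = 169 ≡ 40. Multiply: (-5)^30 ≡ 38^16 × 38^8 × 38^4 × 38^2 ≡ 40 × 13 × 23 × 25 (mod 43): 40 × 13 = 520 ≡ 4; 4 × 23 = 92 ≡ 6; 6 × 25 = 150 ≡ 21. So (-5)^30 ≡ 21 (mod 43).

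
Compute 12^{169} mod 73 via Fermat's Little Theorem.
23

By Fermat's Little Theorem, a^(p-1) ≡ 1 (mod p) for prime p and gcd(a, p) = 1
Here p = 73, so 12^72 ≡ 1 (mod 73)
We can reduce the exponent: 169 mod 72 = 25
So 12^169 ≡ 12^25 (mod 73)
Computing: 12^25 mod 73 = 23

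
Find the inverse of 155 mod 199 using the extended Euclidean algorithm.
Extended GCD: 155(-95) + 199(74) = 1. So 155^(-1) ≡ 104 ≡ 104 (mod 199). Verify: 155 × 104 = 16120 ≡ 1 (mod 199)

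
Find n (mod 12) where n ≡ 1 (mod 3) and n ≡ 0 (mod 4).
M = 3 × 4 = 12. M₁ = 4, y₁ ≡ 1 (mod 3). M₂ = 3, y₂ ≡ 3 (mod 4). n = 1×4×1 + 0×3×3 ≡ 4 (mod 12)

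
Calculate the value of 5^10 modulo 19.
10 = 8 + 2 (binary 1010). Repeated squaring mod 19: 5^1 ≡ 5; 5^2 ≡ 5² = 25 ≡ 6; 5^4 ≡ 6² = 36 ≡ 17; 5^8 ≡ 17² = 289 ≡ 4. Multiply: 5^10 = 5^8 × 5^2 ≡ 4 × 6 (mod 19): 4 × 6 = 24 ≡ 5. So 5^10 ≡ 5 (mod 19).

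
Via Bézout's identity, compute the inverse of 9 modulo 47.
Extended GCD: 9(21) + 47(-4) = 1. So 9^(-1) ≡ 21 ≡ 21 (mod 47). Verify: 9 × 21 = 189 ≡ 1 (mod 47)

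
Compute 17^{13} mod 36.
17

Using successive squaring:
Binary expansion of 13: 1101
Powers of 17 mod 36 (each is the square of the previous):
  17^1 ≡ 17 (mod 36)
  17^2 ≡ 17² = 289 ≡ 1 (mod 36)
  17^4 ≡ 1² = 1 ≡ 1 (mod 36)
  17^8 ≡ 1² = 1 ≡ 1 (mod 36)
13 = 8 + 4 + 1, so 17^13 = 17^8 × 17^4 × 17^1 ≡ 1 × 1 × 17 (mod 36)
Multiplying step by step:
  1 × 1 = 1 ≡ 1 (mod 36)
  1 × 17 = 17 ≡ 17 (mod 36)
Result: 17^13 ≡ 17 (mod 36)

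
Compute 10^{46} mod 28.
4

Using successive squaring:
Binary expansion of 46: 101110
Powers of 10 mod 28 (each is the square of the previous):
  10^1 ≡ 10 (mod 28)
  10^2 ≡ 10² = 100 ≡ 16 (mod 28)
  10^4 ≡ 16² = 256 ≡ 4 (mod 28)
  10^8 ≡ 4² = 16 ≡ 16 (mod 28)
  10^16 ≡ 16² = 256 ≡ 4 (mod 28)
  10^32 ≡ 4² = 16 ≡ 16 (mod 28)
46 = 32 + 8 + 4 + 2, so 10^46 = 10^32 × 10^8 × 10^4 × 10^2 ≡ 16 × 16 × 4 × 16 (mod 28)
Multiplying step by step:
  16 × 16 = 256 ≡ 4 (mod 28)
  4 × 4 = 16 ≡ 16 (mod 28)
  16 × 16 = 256 ≡ 4 (mod 28)
Result: 10^46 ≡ 4 (mod 28)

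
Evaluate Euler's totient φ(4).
2

Prime factorization: 4 = 2^2
Using the formula φ(n) = n × Π(1 - 1/p) for each prime factor p:
φ(4) = 4 × (1 - 1/2)
φ(4) = 2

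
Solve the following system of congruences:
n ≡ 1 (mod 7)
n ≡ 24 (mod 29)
169

Using the Chinese Remainder Theorem:
M = product of moduli = 203
For equation 1: M_1 = 29, 29 ≡ 1 (mod 7), inverse of 29 mod 7 is 1 (check: 1 × 1 = 1 ≡ 1 (mod 7))
For equation 2: M_2 = 7, 7 ≡ 7 (mod 29), inverse of 7 mod 29 is 25 (check: 7 × 25 = 175 ≡ 1 (mod 29))
Combine: n ≡ Σ r_i×M_i×(M_i⁻¹ mod m_i) = 1×29×1 + 24×7×25 = 29 + 4200 = 4229
4229 mod 203 = 169
n ≡ 169 (mod 203)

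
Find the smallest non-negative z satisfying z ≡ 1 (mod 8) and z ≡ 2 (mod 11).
M = 8 × 11 = 88. M₁ = 11, y₁ ≡ 3 (mod 8). M₂ = 8, y₂ ≡ 7 (mod 11). z = 1×11×3 + 2×8×7 ≡ 57 (mod 88)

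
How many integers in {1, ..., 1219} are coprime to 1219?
1144

Prime factorization: 1219 = 23 × 53
Using the formula φ(n) = n × Π(1 - 1/p) for each prime factor p:
φ(1219) = 1219 × (1 - 1/23) × (1 - 1/53)
φ(1219) = 1144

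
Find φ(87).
56

Prime factorization: 87 = 3 × 29
Using the formula φ(n) = n × Π(1 - 1/p) for each prime factor p:
φ(87) = 87 × (1 - 1/3) × (1 - 1/29)
φ(87) = 56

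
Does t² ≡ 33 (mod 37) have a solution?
By Euler's criterion: 33^{18} ≡ 1 (mod 37). Since this equals 1, 33 is a QR.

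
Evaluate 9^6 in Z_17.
6 = 4 + 2 (binary 110). Repeated squaring mod 17: 9^1 ≡ 9; 9^2 ≡ 9² = 81 ≡ 13; 9^4 ≡ 13² = 169 ≡ 16. Multiply: 9^6 = 9^4 × 9^2 ≡ 16 × 13 (mod 17): 16 × 13 = 208 ≡ 4. So 9^6 ≡ 4 (mod 17).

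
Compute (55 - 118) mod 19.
13

(55 - 118) = -63
-63 mod 19 = 13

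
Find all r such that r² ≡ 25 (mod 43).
The square roots of 25 mod 43 are 38 and 5. Verify: 38² = 1444 ≡ 25 (mod 43)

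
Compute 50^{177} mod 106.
12

Using successive squaring:
Binary expansion of 177: 10110001
Powers of 50 mod 106 (each is the square of the previous):
  50^1 ≡ 50 (mod 106)
  50^2 ≡ 50² = 2500 ≡ 62 (mod 106)
  50^4 ≡ 62² = 3844 ≡ 28 (mod 106)
  50^8 ≡ 28² = 784 ≡ 42 (mod 106)
  50^16 ≡ 42² = 1764 ≡ 68 (mod 106)
  50^32 ≡ 68² = 4624 ≡ 66 (mod 106)
  50^64 ≡ 66² = 4356 ≡ 10 (mod 106)
  50^128 ≡ 10² = 100 ≡ 100 (mod 106)
177 = 128 + 32 + 16 + 1, so 50^177 = 50^128 × 50^32 × 50^16 × 50^1 ≡ 100 × 66 × 68 × 50 (mod 106)
Multiplying step by step:
  100 × 66 = 6600 ≡ 28 (mod 106)
  28 × 68 = 1904 ≡ 102 (mod 106)
  102 × 50 = 5100 ≡ 12 (mod 106)
Result: 50^177 ≡ 12 (mod 106)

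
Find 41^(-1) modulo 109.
8

Using Extended Euclidean Algorithm:
gcd(41, 109) = 1
Bezout coefficients: 41 × 8 + 109 × -3 = 1
So 41 × 8 ≡ 1 (mod 109)
The inverse is 8 mod 109 = 8
Verification: 41 × 8 = 328 = 3 × 109 + 1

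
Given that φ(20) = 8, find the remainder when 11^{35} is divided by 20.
By Euler: 11^{8} ≡ 1 (mod 20) since gcd(11, 20) = 1. 35 = 4×8 + 3. So 11^{35} ≡ 11^{3} ≡ 11 (mod 20)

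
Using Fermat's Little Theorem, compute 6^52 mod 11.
By Fermat: 6^{10} ≡ 1 (mod 11). 52 = 5×10 + 2. So 6^{52} ≡ 6^{2} ≡ 3 (mod 11)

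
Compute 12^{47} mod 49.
10

Using successive squaring:
Binary expansion of 47: 101111
Powers of 12 mod 49 (each is the square of the previous):
  12^1 ≡ 12 (mod 49)
  12^2 ≡ 12² = 144 ≡ 46 (mod 49)
  12^4 ≡ 46² = 2116 ≡ 9 (mod 49)
  12^8 ≡ 9² = 81 ≡ 32 (mod 49)
  12^16 ≡ 32² = 1024 ≡ 44 (mod 49)
  12^32 ≡ 44² = 1936 ≡ 25 (mod 49)
47 = 32 + 8 + 4 + 2 + 1, so 12^47 = 12^32 × 12^8 × 12^4 × 12^2 × 12^1 ≡ 25 × 32 × 9 × 46 × 12 (mod 49)
Multiplying step by step:
  25 × 32 = 800 ≡ 16 (mod 49)
  16 × 9 = 144 ≡ 46 (mod 49)
  46 × 46 = 2116 ≡ 9 (mod 49)
  9 × 12 = 108 ≡ 10 (mod 49)
Result: 12^47 ≡ 10 (mod 49)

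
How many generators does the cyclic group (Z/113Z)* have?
48

The number of primitive roots modulo p is φ(p-1) = φ(112)
φ(112) = 48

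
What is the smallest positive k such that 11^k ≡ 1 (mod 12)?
Powers of 11 mod 12: 11^1≡11, 11^2≡1. Order = 2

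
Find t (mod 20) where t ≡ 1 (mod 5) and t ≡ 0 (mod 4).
M = 5 × 4 = 20. M₁ = 4, y₁ ≡ 4 (mod 5). M₂ = 5, y₂ ≡ 1 (mod 4). t = 1×4×4 + 0×5×1 ≡ 16 (mod 20)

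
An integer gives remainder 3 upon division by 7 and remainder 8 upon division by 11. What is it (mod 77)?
M = 7 × 11 = 77. M₁ = 11, y₁ ≡ 2 (mod 7). M₂ = 7, y₂ ≡ 8 (mod 11). y = 3×11×2 + 8×7×8 ≡ 52 (mod 77). The smallest positive such number is 52.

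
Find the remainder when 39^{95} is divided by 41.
By Fermat: 39^{40} ≡ 1 (mod 41). 95 = 2×40 + 15. So 39^{95} ≡ 39^{15} ≡ 32 (mod 41)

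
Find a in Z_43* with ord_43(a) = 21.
9 has order 21 mod 43 since 9^{21} ≡ 1 (mod 43) and no smaller power works.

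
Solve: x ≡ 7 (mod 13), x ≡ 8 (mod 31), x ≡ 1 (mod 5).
M = 13 × 31 × 5 = 2015. M₁ = 155, y₁ ≡ 12 (mod 13). M₂ = 65, y₂ ≡ 21 (mod 31). M₃ = 403, y₃ ≡ 2 (mod 5). x = 7×155×12 + 8×65×21 + 1×403×2 ≡ 566 (mod 2015)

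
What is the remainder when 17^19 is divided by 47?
Using repeated squaring. 19 = 16 + 2 + 1 (binary 10011). Repeated squaring mod 47: 17^1 ≡ 17; 17^2 ≡ 17² = 289 ≡ 7; 17^4 ≡ 7² = 49 ≡ 2; 17^8 ≡ 2² = 4 ≡ 4; 17^16 ≡ 4² = 16 ≡ 16. Multiply: 17^19 = 17^16 × 17^2 × 17^1 ≡ 16 × 7 × 17 (mod 47): 16 × 7 = 112 ≡ 18; 18 × 17 = 306 ≡ 24. So 17^19 ≡ 24 (mod 47).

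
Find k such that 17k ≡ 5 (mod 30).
25

Since gcd(17, 30) = 1 divides 5, a solution exists.
Multiply both sides by the inverse of 17 mod 30:
  17^(-1) mod 30 = 23
  x ≡ 23 × 5 ≡ 115 ≡ 25 (mod 30)
Verification: 17 × 25 = 425 = 14 × 30 + 5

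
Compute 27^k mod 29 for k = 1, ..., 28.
g^1, g^2, ..., g^{28} mod 29: {27, 4, 21, 16, 26, 6, 17, 24, 10, 9, 11, 7, 15, 28, 2, 25, 8, 13, 3, 23, 12, 5, 19, 20, 18, 22, 14, 1}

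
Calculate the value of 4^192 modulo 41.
Using Fermat: 4^{40} ≡ 1 (mod 41). 192 ≡ 32 (mod 40). So 4^{192} ≡ 4^{32} ≡ 16 (mod 41)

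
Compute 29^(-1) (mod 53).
29^(-1) ≡ 11 (mod 53). Verification: 29 × 11 = 319 ≡ 1 (mod 53)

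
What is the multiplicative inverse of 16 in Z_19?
6

Using Extended Euclidean Algorithm:
gcd(16, 19) = 1
Bezout coefficients: 16 × 6 + 19 × -5 = 1
So 16 × 6 ≡ 1 (mod 19)
The inverse is 6 mod 19 = 6
Verification: 16 × 6 = 96 = 5 × 19 + 1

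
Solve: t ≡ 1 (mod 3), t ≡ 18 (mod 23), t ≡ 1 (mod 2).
M = 3 × 23 × 2 = 138. M₁ = 46, y₁ ≡ 1 (mod 3). M₂ = 6, y₂ ≡ 4 (mod 23). M₃ = 69, y₃ ≡ 1 (mod 2). t = 1×46×1 + 18×6×4 + 1×69×1 ≡ 133 (mod 138)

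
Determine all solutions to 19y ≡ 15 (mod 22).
17

Since gcd(19, 22) = 1 divides 15, a solution exists.
Multiply both sides by the inverse of 19 mod 22:
  19^(-1) mod 22 = 7
  x ≡ 7 × 15 ≡ 105 ≡ 17 (mod 22)
Verification: 19 × 17 = 323 = 14 × 22 + 15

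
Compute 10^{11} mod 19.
14

Using successive squaring:
Binary expansion of 11: 1011
Powers of 10 mod 19 (each is the square of the previous):
  10^1 ≡ 10 (mod 19)
  10^2 ≡ 10² = 100 ≡ 5 (mod 19)
  10^4 ≡ 5² = 25 ≡ 6 (mod 19)
  10^8 ≡ 6² = 36 ≡ 17 (mod 19)
11 = 8 + 2 + 1, so 10^11 = 10^8 × 10^2 × 10^1 ≡ 17 × 5 × 10 (mod 19)
Multiplying step by step:
  17 × 5 = 85 ≡ 9 (mod 19)
  9 × 10 = 90 ≡ 14 (mod 19)
Result: 10^11 ≡ 14 (mod 19)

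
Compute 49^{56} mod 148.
33

Using successive squaring:
Binary expansion of 56: 111000
Powers of 49 mod 148 (each is the square of the previous):
  49^1 ≡ 49 (mod 148)
  49^2 ≡ 49² = 2401 ≡ 33 (mod 148)
  49^4 ≡ 33² = 1089 ≡ 53 (mod 148)
  49^8 ≡ 53² = 2809 ≡ 145 (mod 148)
  49^16 ≡ 145² = 21025 ≡ 9 (mod 148)
  49^32 ≡ 9² = 81 ≡ 81 (mod 148)
56 = 32 + 16 + 8, so 49^56 = 49^32 × 49^16 × 49^8 ≡ 81 × 9 × 145 (mod 148)
Multiplying step by step:
  81 × 9 = 729 ≡ 137 (mod 148)
  137 × 145 = 19865 ≡ 33 (mod 148)
Result: 49^56 ≡ 33 (mod 148)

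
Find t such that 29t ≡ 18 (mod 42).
18

Since gcd(29, 42) = 1 divides 18, a solution exists.
Multiply both sides by the inverse of 29 mod 42:
  29^(-1) mod 42 = 29
  x ≡ 29 × 18 ≡ 522 ≡ 18 (mod 42)
Verification: 29 × 18 = 522 = 12 × 42 + 18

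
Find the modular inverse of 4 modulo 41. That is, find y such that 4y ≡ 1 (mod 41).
31

Using Extended Euclidean Algorithm:
gcd(4, 41) = 1
Bezout coefficients: 4 × -10 + 41 × 1 = 1
So 4 × -10 ≡ 1 (mod 41)
The inverse is -10 mod 41 = 31
Verification: 4 × 31 = 124 = 3 × 41 + 1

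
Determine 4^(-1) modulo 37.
4^(-1) ≡ 28 (mod 37). Verification: 4 × 28 = 112 ≡ 1 (mod 37)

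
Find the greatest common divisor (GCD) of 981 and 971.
1

Using the Euclidean algorithm:
981 = 1 × 971 + 10
971 = 97 × 10 + 1
10 = 10 × 1 + 0

GCD(981, 971) = 1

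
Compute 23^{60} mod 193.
150

Using successive squaring:
Binary expansion of 60: 111100
Powers of 23 mod 193 (each is the square of the previous):
  23^1 ≡ 23 (mod 193)
  23^2 ≡ 23² = 529 ≡ 143 (mod 193)
  23^4 ≡ 143² = 20449 ≡ 184 (mod 193)
  23^8 ≡ 184² = 33856 ≡ 81 (mod 193)
  23^16 ≡ 81² = 6561 ≡ 192 (mod 193)
  23^32 ≡ 192² = 36864 ≡ 1 (mod 193)
60 = 32 + 16 + 8 + 4, so 23^60 = 23^32 × 23^16 × 23^8 × 23^4 ≡ 1 × 192 × 81 × 184 (mod 193)
Multiplying step by step:
  1 × 192 = 192 ≡ 192 (mod 193)
  192 × 81 = 15552 ≡ 112 (mod 193)
  112 × 184 = 20608 ≡ 150 (mod 193)
Result: 23^60 ≡ 150 (mod 193)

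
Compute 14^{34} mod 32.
0

Using successive squaring:
Binary expansion of 34: 100010
Powers of 14 mod 32 (each is the square of the previous):
  14^1 ≡ 14 (mod 32)
  14^2 ≡ 14² = 196 ≡ 4 (mod 32)
  14^4 ≡ 4² = 16 ≡ 16 (mod 32)
  14^8 ≡ 16² = 256 ≡ 0 (mod 32)
  14^16 ≡ 0² = 0 ≡ 0 (mod 32)
  14^32 ≡ 0² = 0 ≡ 0 (mod 32)
34 = 32 + 2, so 14^34 = 14^32 × 14^2 ≡ 0 × 4 (mod 32)
Multiplying step by step:
  0 × 4 = 0 ≡ 0 (mod 32)
Result: 14^34 ≡ 0 (mod 32)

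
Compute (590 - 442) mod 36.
4

(590 - 442) = 148
148 mod 36 = 4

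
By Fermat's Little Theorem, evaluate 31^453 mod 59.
By Fermat: 31^{58} ≡ 1 (mod 59). 453 = 7×58 + 47. So 31^{453} ≡ 31^{47} ≡ 34 (mod 59)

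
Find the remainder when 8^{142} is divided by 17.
By Fermat: 8^{16} ≡ 1 (mod 17). 142 = 8×16 + 14. So 8^{142} ≡ 8^{14} ≡ 4 (mod 17)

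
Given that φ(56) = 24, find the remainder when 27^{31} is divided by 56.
By Euler: 27^{24} ≡ 1 (mod 56) since gcd(27, 56) = 1. 31 = 1×24 + 7. So 27^{31} ≡ 27^{7} ≡ 27 (mod 56)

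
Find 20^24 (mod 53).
Using repeated squaring. 24 = 16 + 8 (binary 11000). Repeated squaring mod 53: 20^1 ≡ 20; 20^2 ≡ 20² = 400 ≡ 29; 20^4 ≡ 29² = 841 ≡ 46; 20^8 ≡ 46² = 2116 ≡ 49; 20^16 ≡ 49² = 2401 ≡ 16. Multiply: 20^24 = 20^16 × 20^8 ≡ 16 × 49 (mod 53): 16 × 49 = 784 ≡ 42. So 20^24 ≡ 42 (mod 53).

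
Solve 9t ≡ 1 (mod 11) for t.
5

Using Extended Euclidean Algorithm:
gcd(9, 11) = 1
Bezout coefficients: 9 × 5 + 11 × -4 = 1
So 9 × 5 ≡ 1 (mod 11)
The inverse is 5 mod 11 = 5
Verification: 9 × 5 = 45 = 4 × 11 + 1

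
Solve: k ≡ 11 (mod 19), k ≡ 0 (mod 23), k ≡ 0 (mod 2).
M = 19 × 23 × 2 = 874. M₁ = 46, y₁ ≡ 12 (mod 19). M₂ = 38, y₂ ≡ 20 (mod 23). M₃ = 437, y₃ ≡ 1 (mod 2). k = 11×46×12 + 0×38×20 + 0×437×1 ≡ 828 (mod 874)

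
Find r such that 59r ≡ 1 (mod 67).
59^(-1) ≡ 25 (mod 67). Verification: 59 × 25 = 1475 ≡ 1 (mod 67)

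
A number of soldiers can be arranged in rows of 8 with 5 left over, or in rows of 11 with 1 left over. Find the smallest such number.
M = 8 × 11 = 88. M₁ = 11, y₁ ≡ 3 (mod 8). M₂ = 8, y₂ ≡ 7 (mod 11). y = 5×11×3 + 1×8×7 ≡ 45 (mod 88). The smallest positive such number is 45.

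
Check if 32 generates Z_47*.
p - 1 = 46 has prime divisors 2, 23. Check 32^(46/q) mod 47 for each: 32^(46/2) = 32^23 ≡ 1, 32^(46/23) = 32^2 ≡ 37 (mod 47). Since 32^23 ≡ 1 (mod 47), the order of 32 divides 23 (in fact the order is 23) ≠ 46, so it is not a primitive root.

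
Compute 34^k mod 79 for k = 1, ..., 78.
g^1, g^2, ..., g^{78} mod 79: {34, 50, 41, 51, 75, 22, 37, 73, 33, 16, 70, 10, 24, 26, 15, 36, 39, 62, 54, 19, 14, 2, 68, 21, 3, 23, 71, 44, 74, 67, 66, 32, 61, 20, 48, 52, 30, 72, 78, 45, 29, 38, 28, 4, 57, 42, 6, 46, 63, 9, 69, 55, 53, 64, 43, 40, 17, 25, 60, 65, 77, 11, 58, 76, 56, 8, 35, 5, 12, 13, 47, 18, 59, 31, 27, 49, 7, 1}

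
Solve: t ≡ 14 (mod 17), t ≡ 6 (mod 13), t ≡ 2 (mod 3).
M = 17 × 13 × 3 = 663. M₁ = 39, y₁ ≡ 7 (mod 17). M₂ = 51, y₂ ≡ 12 (mod 13). M₃ = 221, y₃ ≡ 2 (mod 3). t = 14×39×7 + 6×51×12 + 2×221×2 ≡ 422 (mod 663)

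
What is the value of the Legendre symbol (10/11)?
(10/11) = 10^{5} mod 11 = -1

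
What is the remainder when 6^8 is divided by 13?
8 = 8 (binary 1000). Repeated squaring mod 13: 6^1 ≡ 6; 6^2 ≡ 6² = 36 ≡ 10; 6^4 ≡ 10² = 100 ≡ 9; 6^8 ≡ 9² = 81 ≡ 3. So 6^8 ≡ 3 (mod 13).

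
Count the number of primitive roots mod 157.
Number of primitive roots mod 157 = φ(156) = 48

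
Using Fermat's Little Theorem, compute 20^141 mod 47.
By Fermat: 20^{46} ≡ 1 (mod 47). 141 = 3×46 + 3. So 20^{141} ≡ 20^{3} ≡ 10 (mod 47)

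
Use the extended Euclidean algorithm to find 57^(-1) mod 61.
Extended GCD: 57(15) + 61(-14) = 1. So 57^(-1) ≡ 15 ≡ 15 (mod 61). Verify: 57 × 15 = 855 ≡ 1 (mod 61)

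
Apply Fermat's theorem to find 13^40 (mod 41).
By Fermat's Little Theorem, 13^{40} ≡ 1 (mod 41) since 41 is prime and gcd(13, 41) = 1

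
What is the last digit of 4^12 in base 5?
Using Fermat: 4^{4} ≡ 1 (mod 5). 12 ≡ 0 (mod 4). So 4^{12} ≡ 4^{0} ≡ 1 (mod 5)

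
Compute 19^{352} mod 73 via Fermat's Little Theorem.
2

By Fermat's Little Theorem, a^(p-1) ≡ 1 (mod p) for prime p and gcd(a, p) = 1
Here p = 73, so 19^72 ≡ 1 (mod 73)
We can reduce the exponent: 352 mod 72 = 64
So 19^352 ≡ 19^64 (mod 73)
Computing: 19^64 mod 73 = 2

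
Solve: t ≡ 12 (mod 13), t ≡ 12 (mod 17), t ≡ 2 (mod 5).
M = 13 × 17 × 5 = 1105. M₁ = 85, y₁ ≡ 2 (mod 13). M₂ = 65, y₂ ≡ 11 (mod 17). M₃ = 221, y₃ ≡ 1 (mod 5). t = 12×85×2 + 12×65×11 + 2×221×1 ≡ 12 (mod 1105)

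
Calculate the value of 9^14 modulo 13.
Using Fermat: 9^{12} ≡ 1 (mod 13). 14 ≡ 2 (mod 12). So 9^{14} ≡ 9^{2} ≡ 3 (mod 13)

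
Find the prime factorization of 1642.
2 × 821

Divide by primes starting from smallest:
1642 ÷ 2 = 821
821 ÷ 821 = 1

1642 = 2 × 821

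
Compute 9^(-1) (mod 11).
9^(-1) ≡ 5 (mod 11). Verification: 9 × 5 = 45 ≡ 1 (mod 11)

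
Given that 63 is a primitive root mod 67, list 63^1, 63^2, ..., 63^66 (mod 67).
g^1, g^2, ..., g^{66} mod 67: {63, 16, 3, 55, 48, 9, 31, 10, 27, 26, 30, 14, 11, 23, 42, 33, 2, 59, 32, 6, 43, 29, 18, 62, 20, 54, 52, 60, 28, 22, 46, 17, 66, 4, 51, 64, 12, 19, 58, 36, 57, 40, 41, 37, 53, 56, 44, 25, 34, 65, 8, 35, 61, 24, 38, 49, 5, 47, 13, 15, 7, 39, 45, 21, 50, 1}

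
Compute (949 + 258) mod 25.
7

(949 + 258) = 1207
1207 mod 25 = 7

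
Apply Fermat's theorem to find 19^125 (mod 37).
By Fermat: 19^{36} ≡ 1 (mod 37). 125 = 3×36 + 17. So 19^{125} ≡ 19^{17} ≡ 35 (mod 37)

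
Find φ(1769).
1680

Prime factorization: 1769 = 29 × 61
Using the formula φ(n) = n × Π(1 - 1/p) for each prime factor p:
φ(1769) = 1769 × (1 - 1/29) × (1 - 1/61)
φ(1769) = 1680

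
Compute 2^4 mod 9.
4 = 4 (binary 100). Repeated squaring mod 9: 2^1 ≡ 2; 2^2 ≡ 2² = 4 ≡ 4; 2^4 ≡ 4² = 16 ≡ 7. So 2^4 ≡ 7 (mod 9).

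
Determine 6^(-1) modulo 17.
6^(-1) ≡ 3 (mod 17). Verification: 6 × 3 = 18 ≡ 1 (mod 17)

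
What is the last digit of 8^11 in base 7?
Using Fermat: 8^{6} ≡ 1 (mod 7). 11 ≡ 5 (mod 6). So 8^{11} ≡ 8^{5} ≡ 1 (mod 7)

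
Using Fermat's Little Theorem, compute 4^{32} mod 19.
17

By Fermat's Little Theorem, a^(p-1) ≡ 1 (mod p) for prime p and gcd(a, p) = 1
Here p = 19, so 4^18 ≡ 1 (mod 19)
We can reduce the exponent: 32 mod 18 = 14
So 4^32 ≡ 4^14 (mod 19)
Computing: 4^14 mod 19 = 17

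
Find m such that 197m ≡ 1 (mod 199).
197^(-1) ≡ 99 (mod 199). Verification: 197 × 99 = 19503 ≡ 1 (mod 199)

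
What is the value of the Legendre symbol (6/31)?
(6/31) = 6^{15} mod 31 = -1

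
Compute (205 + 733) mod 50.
38

(205 + 733) = 938
938 mod 50 = 38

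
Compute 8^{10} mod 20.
4

Using successive squaring:
Binary expansion of 10: 1010
Powers of 8 mod 20 (each is the square of the previous):
  8^1 ≡ 8 (mod 20)
  8^2 ≡ 8² = 64 ≡ 4 (mod 20)
  8^4 ≡ 4² = 16 ≡ 16 (mod 20)
  8^8 ≡ 16² = 256 ≡ 16 (mod 20)
10 = 8 + 2, so 8^10 = 8^8 × 8^2 ≡ 16 × 4 (mod 20)
Multiplying step by step:
  16 × 4 = 64 ≡ 4 (mod 20)
Result: 8^10 ≡ 4 (mod 20)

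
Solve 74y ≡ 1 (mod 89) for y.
74^(-1) ≡ 83 (mod 89). Verification: 74 × 83 = 6142 ≡ 1 (mod 89)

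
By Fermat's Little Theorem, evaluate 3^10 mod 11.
By Fermat's Little Theorem, 3^{10} ≡ 1 (mod 11) since 11 is prime and gcd(3, 11) = 1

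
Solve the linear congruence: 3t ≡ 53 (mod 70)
41

Since gcd(3, 70) = 1 divides 53, a solution exists.
Multiply both sides by the inverse of 3 mod 70:
  3^(-1) mod 70 = 47
  x ≡ 47 × 53 ≡ 2491 ≡ 41 (mod 70)
Verification: 3 × 41 = 123 = 1 × 70 + 53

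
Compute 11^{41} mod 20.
11

Using successive squaring:
Binary expansion of 41: 101001
Powers of 11 mod 20 (each is the square of the previous):
  11^1 ≡ 11 (mod 20)
  11^2 ≡ 11² = 121 ≡ 1 (mod 20)
  11^4 ≡ 1² = 1 ≡ 1 (mod 20)
  11^8 ≡ 1² = 1 ≡ 1 (mod 20)
  11^16 ≡ 1² = 1 ≡ 1 (mod 20)
  11^32 ≡ 1² = 1 ≡ 1 (mod 20)
41 = 32 + 8 + 1, so 11^41 = 11^32 × 11^8 × 11^1 ≡ 1 × 1 × 11 (mod 20)
Multiplying step by step:
  1 × 1 = 1 ≡ 1 (mod 20)
  1 × 11 = 11 ≡ 11 (mod 20)
Result: 11^41 ≡ 11 (mod 20)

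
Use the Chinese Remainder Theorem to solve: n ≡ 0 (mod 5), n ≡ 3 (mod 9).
M = 5 × 9 = 45. M₁ = 9, y₁ ≡ 4 (mod 5). M₂ = 5, y₂ ≡ 2 (mod 9). n = 0×9×4 + 3×5×2 ≡ 30 (mod 45)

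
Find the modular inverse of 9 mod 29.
9^(-1) ≡ 13 (mod 29). Verification: 9 × 13 = 117 ≡ 1 (mod 29)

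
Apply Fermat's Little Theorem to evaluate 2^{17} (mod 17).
2

By Fermat's Little Theorem, a^(p-1) ≡ 1 (mod p) for prime p and gcd(a, p) = 1
Here p = 17, so 2^16 ≡ 1 (mod 17)
We can reduce the exponent: 17 mod 16 = 1
So 2^17 ≡ 2^1 (mod 17)
Computing: 2^1 mod 17 = 2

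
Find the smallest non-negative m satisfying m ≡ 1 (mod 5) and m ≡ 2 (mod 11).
M = 5 × 11 = 55. M₁ = 11, y₁ ≡ 1 (mod 5). M₂ = 5, y₂ ≡ 9 (mod 11). m = 1×11×1 + 2×5×9 ≡ 46 (mod 55)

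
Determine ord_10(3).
Powers of 3 mod 10: 3^1≡3, 3^2≡9, 3^3≡7, 3^4≡1. Order = 4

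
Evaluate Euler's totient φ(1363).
1288

Prime factorization: 1363 = 29 × 47
Using the formula φ(n) = n × Π(1 - 1/p) for each prime factor p:
φ(1363) = 1363 × (1 - 1/29) × (1 - 1/47)
φ(1363) = 1288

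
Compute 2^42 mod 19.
Using Fermat: 2^{18} ≡ 1 (mod 19). 42 ≡ 6 (mod 18). So 2^{42} ≡ 2^{6} ≡ 7 (mod 19)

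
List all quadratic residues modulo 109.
QRs mod 109: {1, 3, 4, 5, 7, 9, 12, 15, 16, 20, 21, 22, 25, 26, 27, 28, 29, 31, 34, 35, 36, 38, 43, 45, 46, 48, 49, 60, 61, 63, 64, 66, 71, 73, 74, 75, 78, 80, 81, 82, 83, 84, 87, 88, 89, 93, 94, 97, 100, 102, 104, 105, 106, 108}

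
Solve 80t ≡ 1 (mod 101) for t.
80^(-1) ≡ 24 (mod 101). Verification: 80 × 24 = 1920 ≡ 1 (mod 101)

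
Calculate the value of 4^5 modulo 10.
5 = 4 + 1 (binary 101). Repeated squaring mod 10: 4^1 ≡ 4; 4^2 ≡ 4² = 16 ≡ 6; 4^4 ≡ 6² = 36 ≡ 6. Multiply: 4^5 = 4^4 × 4^1 ≡ 6 × 4 (mod 10): 6 × 4 = 24 ≡ 4. So 4^5 ≡ 4 (mod 10).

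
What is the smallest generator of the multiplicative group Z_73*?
p - 1 = 72 has prime divisors 2, 3. h is a primitive root mod 73 iff h^(72/q) ≢ 1 (mod 73) for each such q.
h = 2: 2^36 ≡ 1, 2^24 ≡ 64 (mod 73); 2^36 ≡ 1, so not a primitive root.
h = 3: 3^36 ≡ 1, 3^24 ≡ 1 (mod 73); 3^36 ≡ 1, so not a primitive root.
h = 4: 4^36 ≡ 1, 4^24 ≡ 8 (mod 73); 4^36 ≡ 1, so not a primitive root.
h = 5: 5^36 ≡ 72, 5^24 ≡ 8 (mod 73); none is 1, so 5 has order 72 and is a primitive root.
The smallest primitive root mod 73 is g = 5.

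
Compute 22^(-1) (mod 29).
22^(-1) ≡ 4 (mod 29). Verification: 22 × 4 = 88 ≡ 1 (mod 29)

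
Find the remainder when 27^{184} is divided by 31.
By Fermat: 27^{30} ≡ 1 (mod 31). 184 = 6×30 + 4. So 27^{184} ≡ 27^{4} ≡ 8 (mod 31)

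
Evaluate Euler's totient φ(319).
280

Prime factorization: 319 = 11 × 29
Using the formula φ(n) = n × Π(1 - 1/p) for each prime factor p:
φ(319) = 319 × (1 - 1/11) × (1 - 1/29)
φ(319) = 280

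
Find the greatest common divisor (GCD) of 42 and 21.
21

Using the Euclidean algorithm:
42 = 2 × 21 + 0

GCD(42, 21) = 21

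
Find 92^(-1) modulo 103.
28

Using Extended Euclidean Algorithm:
gcd(92, 103) = 1
Bezout coefficients: 92 × 28 + 103 × -25 = 1
So 92 × 28 ≡ 1 (mod 103)
The inverse is 28 mod 103 = 28
Verification: 92 × 28 = 2576 = 25 × 103 + 1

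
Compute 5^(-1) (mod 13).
5^(-1) ≡ 8 (mod 13). Verification: 5 × 8 = 40 ≡ 1 (mod 13)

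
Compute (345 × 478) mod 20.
10

(345 × 478) = 164910
164910 mod 20 = 10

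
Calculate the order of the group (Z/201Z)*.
132

Prime factorization: 201 = 3 × 67
Using the formula φ(n) = n × Π(1 - 1/p) for each prime factor p:
φ(201) = 201 × (1 - 1/3) × (1 - 1/67)
φ(201) = 132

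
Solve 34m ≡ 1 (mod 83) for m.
34^(-1) ≡ 22 (mod 83). Verification: 34 × 22 = 748 ≡ 1 (mod 83)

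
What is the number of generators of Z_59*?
Number of primitive roots mod 59 = φ(58) = 28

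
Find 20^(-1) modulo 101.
96

Using Extended Euclidean Algorithm:
gcd(20, 101) = 1
Bezout coefficients: 20 × -5 + 101 × 1 = 1
So 20 × -5 ≡ 1 (mod 101)
The inverse is -5 mod 101 = 96
Verification: 20 × 96 = 1920 = 19 × 101 + 1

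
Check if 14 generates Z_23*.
p - 1 = 22 has prime divisors 2, 11. Check 14^(22/q) mod 23 for each: 14^(22/2) = 14^11 ≡ 22, 14^(22/11) = 14^2 ≡ 12 (mod 23). None of these is 1, so 14 has order 22 = φ(23), so it is a primitive root mod 23.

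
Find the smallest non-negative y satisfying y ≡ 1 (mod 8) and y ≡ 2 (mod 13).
M = 8 × 13 = 104. M₁ = 13, y₁ ≡ 5 (mod 8). M₂ = 8, y₂ ≡ 5 (mod 13). y = 1×13×5 + 2×8×5 ≡ 41 (mod 104)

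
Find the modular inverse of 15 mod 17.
15^(-1) ≡ 8 (mod 17). Verification: 15 × 8 = 120 ≡ 1 (mod 17)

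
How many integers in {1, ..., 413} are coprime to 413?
348

Prime factorization: 413 = 7 × 59
Using the formula φ(n) = n × Π(1 - 1/p) for each prime factor p:
φ(413) = 413 × (1 - 1/7) × (1 - 1/59)
φ(413) = 348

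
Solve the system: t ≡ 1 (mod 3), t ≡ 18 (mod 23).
M = 3 × 23 = 69. M₁ = 23, y₁ ≡ 2 (mod 3). M₂ = 3, y₂ ≡ 8 (mod 23). t = 1×23×2 + 18×3×8 ≡ 64 (mod 69)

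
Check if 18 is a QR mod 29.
By Euler's criterion: 18^{14} ≡ 28 (mod 29). Since this equals -1 (≡ 28), 18 is not a QR.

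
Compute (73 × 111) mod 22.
7

(73 × 111) = 8103
8103 mod 22 = 7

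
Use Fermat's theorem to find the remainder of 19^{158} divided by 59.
57

By Fermat's Little Theorem, a^(p-1) ≡ 1 (mod p) for prime p and gcd(a, p) = 1
Here p = 59, so 19^58 ≡ 1 (mod 59)
We can reduce the exponent: 158 mod 58 = 42
So 19^158 ≡ 19^42 (mod 59)
Computing: 19^42 mod 59 = 57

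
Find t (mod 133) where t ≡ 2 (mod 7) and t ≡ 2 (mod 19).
M = 7 × 19 = 133. M₁ = 19, y₁ ≡ 3 (mod 7). M₂ = 7, y₂ ≡ 11 (mod 19). t = 2×19×3 + 2×7×11 ≡ 2 (mod 133)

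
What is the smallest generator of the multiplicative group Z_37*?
p - 1 = 36 has prime divisors 2, 3. h is a primitive root mod 37 iff h^(36/q) ≢ 1 (mod 37) for each such q.
h = 2: 2^18 ≡ 36, 2^12 ≡ 26 (mod 37); none is 1, so 2 has order 36 and is a primitive root.
The smallest primitive root mod 37 is g = 2.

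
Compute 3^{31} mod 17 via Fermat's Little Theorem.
6

By Fermat's Little Theorem, a^(p-1) ≡ 1 (mod p) for prime p and gcd(a, p) = 1
Here p = 17, so 3^16 ≡ 1 (mod 17)
We can reduce the exponent: 31 mod 16 = 15
So 3^31 ≡ 3^15 (mod 17)
Computing: 3^15 mod 17 = 6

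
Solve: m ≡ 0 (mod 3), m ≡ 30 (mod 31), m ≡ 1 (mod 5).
M = 3 × 31 × 5 = 465. M₁ = 155, y₁ ≡ 2 (mod 3). M₂ = 15, y₂ ≡ 29 (mod 31). M₃ = 93, y₃ ≡ 2 (mod 5). m = 0×155×2 + 30×15×29 + 1×93×2 ≡ 216 (mod 465)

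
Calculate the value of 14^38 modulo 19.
Using Fermat: 14^{18} ≡ 1 (mod 19). 38 ≡ 2 (mod 18). So 14^{38} ≡ 14^{2} ≡ 6 (mod 19)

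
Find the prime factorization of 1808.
2^4 × 113

Divide by primes starting from smallest:
1808 ÷ 2 = 904
904 ÷ 2 = 452
452 ÷ 2 = 226
226 ÷ 2 = 113
113 ÷ 113 = 1

1808 = 2^4 × 113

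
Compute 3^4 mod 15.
4 = 4 (binary 100). Repeated squaring mod 15: 3^1 ≡ 3; 3^2 ≡ 3² = 9 ≡ 9; 3^4 ≡ 9² = 81 ≡ 6. So 3^4 ≡ 6 (mod 15).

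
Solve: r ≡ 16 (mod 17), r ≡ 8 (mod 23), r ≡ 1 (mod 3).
M = 17 × 23 × 3 = 1173. M₁ = 69, y₁ ≡ 1 (mod 17). M₂ = 51, y₂ ≡ 14 (mod 23). M₃ = 391, y₃ ≡ 1 (mod 3). r = 16×69×1 + 8×51×14 + 1×391×1 ≡ 169 (mod 1173)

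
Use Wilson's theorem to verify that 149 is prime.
(148)! mod 149 = 148. Since this equals -1 (mod 149), Wilson confirms 149 is prime.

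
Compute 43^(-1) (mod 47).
43^(-1) ≡ 35 (mod 47). Verification: 43 × 35 = 1505 ≡ 1 (mod 47)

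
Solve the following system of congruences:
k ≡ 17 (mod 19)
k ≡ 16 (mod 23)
131

Using the Chinese Remainder Theorem:
M = product of moduli = 437
For equation 1: M_1 = 23, 23 ≡ 4 (mod 19), inverse of 23 mod 19 is 5 (check: 4 × 5 = 20 ≡ 1 (mod 19))
For equation 2: M_2 = 19, 19 ≡ 19 (mod 23), inverse of 19 mod 23 is 17 (check: 19 × 17 = 323 ≡ 1 (mod 23))
Combine: k ≡ Σ r_i×M_i×(M_i⁻¹ mod m_i) = 17×23×5 + 16×19×17 = 1955 + 5168 = 7123
7123 mod 437 = 131
k ≡ 131 (mod 437)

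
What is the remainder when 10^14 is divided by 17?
Using repeated squaring. 14 = 8 + 4 + 2 (binary 1110). Repeated squaring mod 17: 10^1 ≡ 10; 10^2 ≡ 10² = 100 ≡ 15; 10^4 ≡ 15² = 225 ≡ 4; 10^8 ≡ 4² = 16 ≡ 16. Multiply: 10^14 = 10^8 × 10^4 × 10^2 ≡ 16 × 4 × 15 (mod 17): 16 × 4 = 64 ≡ 13; 13 × 15 = 195 ≡ 8. So 10^14 ≡ 8 (mod 17).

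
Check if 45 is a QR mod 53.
By Euler's criterion: 45^{26} ≡ 52 (mod 53). Since this equals -1 (≡ 52), 45 is not a QR.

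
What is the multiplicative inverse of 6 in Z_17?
3

Using Extended Euclidean Algorithm:
gcd(6, 17) = 1
Bezout coefficients: 6 × 3 + 17 × -1 = 1
So 6 × 3 ≡ 1 (mod 17)
The inverse is 3 mod 17 = 3
Verification: 6 × 3 = 18 = 1 × 17 + 1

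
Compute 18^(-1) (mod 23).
18^(-1) ≡ 9 (mod 23). Verification: 18 × 9 = 162 ≡ 1 (mod 23)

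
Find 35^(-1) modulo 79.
70

Using Extended Euclidean Algorithm:
gcd(35, 79) = 1
Bezout coefficients: 35 × -9 + 79 × 4 = 1
So 35 × -9 ≡ 1 (mod 79)
The inverse is -9 mod 79 = 70
Verification: 35 × 70 = 2450 = 31 × 79 + 1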